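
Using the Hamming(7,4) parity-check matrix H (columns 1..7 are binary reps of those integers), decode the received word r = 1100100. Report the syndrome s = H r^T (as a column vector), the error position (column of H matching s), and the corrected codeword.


s = (1, 1, 0)^T, error position = 6, corrected codeword c = 1100110

Compute s = H r^T mod 2 one row at a time:
  s_1 = 0 + 1 + 0 + 0 = 1 ≡ 1 (mod 2).
  s_2 = 1 + 0 + 0 + 0 = 1 ≡ 1 (mod 2).
  s_3 = 1 + 0 + 1 + 0 = 2 ≡ 0 (mod 2).
s = (1, 1, 0)^T — this equals column 6 of H (binary 110), so error is at position 6.
Correct: flip bit 6 of r = 1100100 to get c = 1100110.


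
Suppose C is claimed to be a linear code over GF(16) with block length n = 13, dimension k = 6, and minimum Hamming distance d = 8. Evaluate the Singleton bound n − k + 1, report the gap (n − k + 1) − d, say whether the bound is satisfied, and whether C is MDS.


Singleton RHS = n − k + 1 = 8, slack = 0, bound satisfied, MDS.

Singleton bound: d ≤ n − k + 1.
Here n = 13, k = 6, so n − k + 1 = 8.
Given d = 8, check d ≤ 8: YES.
Slack = (n − k + 1) − d = 0.
The code is MDS (slack = 0).
Description: the claimed parameters are [13, 6, 8]_16; such a code would be MDS (meets Singleton bound).


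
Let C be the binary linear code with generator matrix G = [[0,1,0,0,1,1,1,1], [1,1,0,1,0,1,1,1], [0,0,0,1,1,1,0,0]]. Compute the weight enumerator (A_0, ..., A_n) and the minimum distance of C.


Weight distribution: A_0 = 1, A_2 = 1, A_3 = 2, A_4 = 1, A_5 = 2, A_6 = 1. Minimum distance d = 2.

Enumerate all 2^3 = 8 messages m ∈ F_2^3.
For each, compute codeword c = mG in F_2^8, then tally its weight.
  m = 000 → c = 00000000, weight = 0.
  m = 100 → c = 01001111, weight = 5.
  m = 010 → c = 11010111, weight = 6.
  m = 110 → c = 10011000, weight = 3.
  m = 001 → c = 00011100, weight = 3.
  m = 101 → c = 01010011, weight = 4.
  m = 011 → c = 11001011, weight = 5.
  m = 111 → c = 10000100, weight = 2.
Tally weights:
  weight 0: 1 codewords.
  weight 2: 1 codewords.
  weight 3: 2 codewords.
  weight 4: 1 codewords.
  weight 5: 2 codewords.
  weight 6: 1 codewords.
Minimum distance d = smallest w > 0 with A_w > 0 = 2.
Sanity: Σ A_w = 8 = 2^3 = 8 ✓.


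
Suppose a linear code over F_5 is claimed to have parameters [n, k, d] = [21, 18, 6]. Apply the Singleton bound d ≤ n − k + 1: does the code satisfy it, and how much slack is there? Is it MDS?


Singleton RHS = n − k + 1 = 4, slack = -2, bound violated (no such code; not MDS).

Singleton bound: d ≤ n − k + 1.
Here n = 21, k = 18, so n − k + 1 = 4.
Given d = 6, check d ≤ 4: NO.
Slack = (n − k + 1) − d = -2.
The slack is negative: d = 6 exceeds n − k + 1 = 4 by 2, so the Singleton bound is violated and no linear [21, 18, 6]_5 code can exist. In particular it is not MDS (MDS requires d = n − k + 1 exactly).
Description: the claimed parameters are [21, 18, 6]_5; such a code would be impossible (violates the Singleton bound).


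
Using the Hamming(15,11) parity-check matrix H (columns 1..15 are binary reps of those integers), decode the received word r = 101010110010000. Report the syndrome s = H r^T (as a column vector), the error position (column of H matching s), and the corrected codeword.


s = (0, 0, 1, 1)^T, error position = 3, corrected codeword c = 100010110010000

Compute s = H r^T mod 2 one row at a time:
  s_1 = 1 + 0 + 0 + 1 + 0 + 0 + 0 + 0 = 2 ≡ 0 (mod 2).
  s_2 = 0 + 1 + 0 + 1 + 0 + 0 + 0 + 0 = 2 ≡ 0 (mod 2).
  s_3 = 0 + 1 + 0 + 1 + 0 + 1 + 0 + 0 = 3 ≡ 1 (mod 2).
  s_4 = 1 + 1 + 1 + 1 + 0 + 1 + 0 + 0 = 5 ≡ 1 (mod 2).
s = (0, 0, 1, 1)^T — this equals column 3 of H (binary 0011), so error is at position 3.
Correct: flip bit 3 of r = 101010110010000 to get c = 100010110010000.


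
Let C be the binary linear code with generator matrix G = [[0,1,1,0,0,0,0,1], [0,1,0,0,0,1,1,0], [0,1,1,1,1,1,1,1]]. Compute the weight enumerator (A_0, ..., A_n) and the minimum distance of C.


Weight distribution: A_0 = 1, A_3 = 3, A_4 = 3, A_7 = 1. Minimum distance d = 3.

Enumerate all 2^3 = 8 messages m ∈ F_2^3.
For each, compute codeword c = mG in F_2^8, then tally its weight.
  m = 000 → c = 00000000, weight = 0.
  m = 100 → c = 01100001, weight = 3.
  m = 010 → c = 01000110, weight = 3.
  m = 110 → c = 00100111, weight = 4.
  m = 001 → c = 01111111, weight = 7.
  m = 101 → c = 00011110, weight = 4.
  m = 011 → c = 00111001, weight = 4.
  m = 111 → c = 01011000, weight = 3.
Tally weights:
  weight 0: 1 codewords.
  weight 3: 3 codewords.
  weight 4: 3 codewords.
  weight 7: 1 codewords.
Minimum distance d = smallest w > 0 with A_w > 0 = 3.
Sanity: Σ A_w = 8 = 2^3 = 8 ✓.


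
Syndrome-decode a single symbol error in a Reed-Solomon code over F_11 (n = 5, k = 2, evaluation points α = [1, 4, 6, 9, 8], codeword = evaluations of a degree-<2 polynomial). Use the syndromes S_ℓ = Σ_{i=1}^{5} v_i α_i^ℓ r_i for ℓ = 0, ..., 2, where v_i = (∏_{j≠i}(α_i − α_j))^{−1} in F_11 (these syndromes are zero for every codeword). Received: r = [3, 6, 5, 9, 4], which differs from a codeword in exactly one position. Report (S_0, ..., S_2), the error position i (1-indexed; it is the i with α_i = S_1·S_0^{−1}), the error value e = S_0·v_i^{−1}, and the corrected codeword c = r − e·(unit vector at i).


S = (3, 3, 3), error at position 1, error magnitude e = 1, c = [2, 6, 5, 9, 4].

Step 1: column multipliers v_i = (∏_{j≠i}(α_i − α_j))^{−1} mod 11.
  i = 1 (α = 1): (1−4)(1−6)(1−9)(1−8) = (−3)·(−5)·(−8)·(−7) = 840 ≡ 4, so v_1 = 4^{−1} = 3 (mod 11).
  i = 2 (α = 4): (4−1)(4−6)(4−9)(4−8) = 3·(−2)·(−5)·(−4) = −120 ≡ 1, so v_2 = 1^{−1} = 1 (mod 11).
  i = 3 (α = 6): (6−1)(6−4)(6−9)(6−8) = 5·2·(−3)·(−2) = 60 ≡ 5, so v_3 = 5^{−1} = 9 (mod 11).
  i = 4 (α = 9): (9−1)(9−4)(9−6)(9−8) = 8·5·3·1 = 120 ≡ 10, so v_4 = 10^{−1} = 10 (mod 11).
  i = 5 (α = 8): (8−1)(8−4)(8−6)(8−9) = 7·4·2·(−1) = −56 ≡ 10, so v_5 = 10^{−1} = 10 (mod 11).
  v = [3, 1, 9, 10, 10].
Step 2: syndromes of r = [3, 6, 5, 9, 4] (all sums mod 11).
  S_0 = Σ v_i r_i = 3·3 + 1·6 + 9·5 + 10·9 + 10·4 = 190 ≡ 3.
  S_1 = Σ v_i α_i r_i = 3·1·3 + 1·4·6 + 9·6·5 + 10·9·9 + 10·8·4 = 1433 ≡ 3.
  α_i^2 mod 11 = [1, 5, 3, 4, 9].
  S_2 = Σ v_i α_i^2 r_i = 3·1·3 + 1·5·6 + 9·3·5 + 10·4·9 + 10·9·4 = 894 ≡ 3.
  S = (3, 3, 3) ≠ 0, so r is not a codeword (an error is present).
Step 3: locate the error. For a single error e at position i, S_ℓ = v_i·e·α_i^ℓ, so α_err = S_1/S_0.
  S_0^{−1} = 3^{−1} = 4 (mod 11), so α_err = 3·4 = 12 ≡ 1 = α_1. Error position i = 1.
  Consistency check: S_2/S_1 = 3·4 = 12 ≡ 1 = α_err ✓ (single-error assumption holds).
Step 4: error magnitude e = S_0/v_1 = S_0·∏_{j≠1}(α_1 − α_j) = 3·4 = 12 ≡ 1 (mod 11).
Step 5: correct position 1: c_1 = r_1 − e = 3 − 1 ≡ 2 (mod 11). Hence c = [2, 6, 5, 9, 4].
  Check: interpolating c through the α_i gives m(x) = 8 + 5·x (degree < 2) with m(α_i) = c_i for every i, so c is indeed a codeword.


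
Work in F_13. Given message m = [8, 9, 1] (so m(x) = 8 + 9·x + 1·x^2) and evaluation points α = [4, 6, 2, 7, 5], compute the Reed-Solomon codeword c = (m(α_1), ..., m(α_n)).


c = [8, 7, 4, 3, 0]

Message polynomial: m(x) = 8 + 9·x + 1·x^2 (mod 13).
For each evaluation point α_i, compute m(α_i) mod 13:
  α_1 = 4: Horner steps 1 → 0 → 8, so m(4) = 8.
  α_2 = 6: Horner steps 1 → 2 → 7, so m(6) = 7.
  α_3 = 2: Horner steps 1 → 11 → 4, so m(2) = 4.
  α_4 = 7: Horner steps 1 → 3 → 3, so m(7) = 3.
  α_5 = 5: Horner steps 1 → 1 → 0, so m(5) = 0.
Codeword c = [8, 7, 4, 3, 0] ∈ F_13^5.


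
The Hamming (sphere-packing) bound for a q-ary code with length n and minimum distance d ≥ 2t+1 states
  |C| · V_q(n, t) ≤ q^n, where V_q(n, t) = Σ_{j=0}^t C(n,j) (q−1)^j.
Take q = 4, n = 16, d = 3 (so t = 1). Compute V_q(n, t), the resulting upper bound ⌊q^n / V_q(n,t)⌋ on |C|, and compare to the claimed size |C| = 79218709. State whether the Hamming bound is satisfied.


V_q(n, t) = 49, q^n = 4294967296, Hamming bound = 87652393, |C| = 79218709 ≤ bound (satisfied).

Step 1: Compute V_q(n, t) = Σ_{j=0}^1 C(n, j) (q−1)^j.
  j = 0: C(16,0)·(3)^0 = 1·1 = 1.
  j = 1: C(16,1)·(3)^1 = 16·3 = 48.
  V_q(n, t) = 1 + 48 = 49.
Step 2: q^n = 4^16 = 4294967296.
Step 3: Hamming bound ⌊q^n / V_q(n,t)⌋ = ⌊4294967296/49⌋ = 87652393.
Step 4: Compare |C| = 79218709 to 87652393: satisfied.
The claimed |C| lies below the Hamming bound.


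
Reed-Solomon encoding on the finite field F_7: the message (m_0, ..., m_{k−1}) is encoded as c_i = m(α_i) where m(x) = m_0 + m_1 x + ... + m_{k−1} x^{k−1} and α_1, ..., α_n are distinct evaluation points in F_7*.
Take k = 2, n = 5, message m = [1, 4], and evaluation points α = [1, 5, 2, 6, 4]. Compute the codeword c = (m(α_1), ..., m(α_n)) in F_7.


c = [5, 0, 2, 4, 3]

Message polynomial: m(x) = 1 + 4·x (mod 7).
For each evaluation point α_i, compute m(α_i) mod 7:
  α_1 = 1: Horner steps 4 → 5, so m(1) = 5.
  α_2 = 5: Horner steps 4 → 0, so m(5) = 0.
  α_3 = 2: Horner steps 4 → 2, so m(2) = 2.
  α_4 = 6: Horner steps 4 → 4, so m(6) = 4.
  α_5 = 4: Horner steps 4 → 3, so m(4) = 3.
Codeword c = [5, 0, 2, 4, 3] ∈ F_7^5.


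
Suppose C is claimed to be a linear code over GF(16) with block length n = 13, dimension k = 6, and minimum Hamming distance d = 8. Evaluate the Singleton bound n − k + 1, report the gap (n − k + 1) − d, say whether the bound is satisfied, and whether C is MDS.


Singleton RHS = n − k + 1 = 8, slack = 0, bound satisfied, MDS.

Singleton bound: d ≤ n − k + 1.
Here n = 13, k = 6, so n − k + 1 = 8.
Given d = 8, check d ≤ 8: YES.
Slack = (n − k + 1) − d = 0.
The code is MDS (slack = 0).
Description: the claimed parameters are [13, 6, 8]_16; such a code would be MDS (meets Singleton bound).


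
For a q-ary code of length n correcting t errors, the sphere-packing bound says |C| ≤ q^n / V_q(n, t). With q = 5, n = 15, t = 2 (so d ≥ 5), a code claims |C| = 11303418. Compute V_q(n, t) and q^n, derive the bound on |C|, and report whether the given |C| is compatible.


V_q(n, t) = 1741, q^n = 30517578125, Hamming bound = 17528764, |C| = 11303418 ≤ bound (satisfied).

Step 1: Compute V_q(n, t) = Σ_{j=0}^2 C(n, j) (q−1)^j.
  j = 0: C(15,0)·(4)^0 = 1·1 = 1.
  j = 1: C(15,1)·(4)^1 = 15·4 = 60.
  j = 2: C(15,2)·(4)^2 = 105·16 = 1680.
  V_q(n, t) = 1 + 60 + 1680 = 1741.
Step 2: q^n = 5^15 = 30517578125.
Step 3: Hamming bound ⌊q^n / V_q(n,t)⌋ = ⌊30517578125/1741⌋ = 17528764.
Step 4: Compare |C| = 11303418 to 17528764: satisfied.
The claimed |C| lies below the Hamming bound.


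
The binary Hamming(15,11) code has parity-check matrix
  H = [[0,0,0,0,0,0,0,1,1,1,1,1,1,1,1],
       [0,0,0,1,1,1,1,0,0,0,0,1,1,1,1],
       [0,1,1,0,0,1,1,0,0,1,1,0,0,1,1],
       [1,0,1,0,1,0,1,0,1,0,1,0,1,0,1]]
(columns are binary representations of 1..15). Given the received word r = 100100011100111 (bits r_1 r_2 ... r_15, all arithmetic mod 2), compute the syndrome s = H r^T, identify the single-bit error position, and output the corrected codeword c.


s = (0, 0, 1, 0)^T, error position = 2, corrected codeword c = 110100011100111

Compute s = H r^T mod 2 one row at a time:
  s_1 = 1 + 1 + 1 + 0 + 0 + 1 + 1 + 1 = 6 ≡ 0 (mod 2).
  s_2 = 1 + 0 + 0 + 0 + 0 + 1 + 1 + 1 = 4 ≡ 0 (mod 2).
  s_3 = 0 + 0 + 0 + 0 + 1 + 0 + 1 + 1 = 3 ≡ 1 (mod 2).
  s_4 = 1 + 0 + 0 + 0 + 1 + 0 + 1 + 1 = 4 ≡ 0 (mod 2).
s = (0, 0, 1, 0)^T — this equals column 2 of H (binary 0010), so error is at position 2.
Correct: flip bit 2 of r = 100100011100111 to get c = 110100011100111.


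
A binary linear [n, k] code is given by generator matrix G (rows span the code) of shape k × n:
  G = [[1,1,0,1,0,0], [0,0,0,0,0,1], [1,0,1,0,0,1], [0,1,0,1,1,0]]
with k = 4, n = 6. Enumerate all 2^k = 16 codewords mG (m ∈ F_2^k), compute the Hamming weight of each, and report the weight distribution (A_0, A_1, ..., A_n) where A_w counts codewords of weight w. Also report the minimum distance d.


Weight distribution: A_0 = 1, A_1 = 1, A_2 = 3, A_3 = 6, A_4 = 3, A_5 = 1, A_6 = 1. Minimum distance d = 1.

Enumerate all 2^4 = 16 messages m ∈ F_2^4.
For each, compute codeword c = mG in F_2^6, then tally its weight.
  m = 0000 → c = 000000, weight = 0.
  m = 1000 → c = 110100, weight = 3.
  m = 0100 → c = 000001, weight = 1.
  m = 1100 → c = 110101, weight = 4.
  m = 0010 → c = 101001, weight = 3.
  m = 1010 → c = 011101, weight = 4.
  m = 0110 → c = 101000, weight = 2.
  m = 1110 → c = 011100, weight = 3.
  m = 0001 → c = 010110, weight = 3.
  m = 1001 → c = 100010, weight = 2.
  m = 0101 → c = 010111, weight = 4.
  m = 1101 → c = 100011, weight = 3.
  m = 0011 → c = 111111, weight = 6.
  m = 1011 → c = 001011, weight = 3.
  m = 0111 → c = 111110, weight = 5.
  m = 1111 → c = 001010, weight = 2.
Tally weights:
  weight 0: 1 codewords.
  weight 1: 1 codewords.
  weight 2: 3 codewords.
  weight 3: 6 codewords.
  weight 4: 3 codewords.
  weight 5: 1 codewords.
  weight 6: 1 codewords.
Minimum distance d = smallest w > 0 with A_w > 0 = 1.
Sanity: Σ A_w = 16 = 2^4 = 16 ✓.


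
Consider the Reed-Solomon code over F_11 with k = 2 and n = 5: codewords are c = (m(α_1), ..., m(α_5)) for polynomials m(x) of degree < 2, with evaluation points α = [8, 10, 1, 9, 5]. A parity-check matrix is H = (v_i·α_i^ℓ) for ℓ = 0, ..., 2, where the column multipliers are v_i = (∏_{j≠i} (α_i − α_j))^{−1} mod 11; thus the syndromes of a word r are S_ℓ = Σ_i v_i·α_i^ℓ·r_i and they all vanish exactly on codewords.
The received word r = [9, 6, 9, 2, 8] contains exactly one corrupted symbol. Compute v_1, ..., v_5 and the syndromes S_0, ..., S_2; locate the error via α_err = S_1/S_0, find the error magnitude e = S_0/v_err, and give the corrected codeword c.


S = (2, 2, 2), error at position 3, error magnitude e = 6, c = [9, 6, 3, 2, 8].

Step 1: column multipliers v_i = (∏_{j≠i}(α_i − α_j))^{−1} mod 11.
  i = 1 (α = 8): (8−10)(8−1)(8−9)(8−5) = (−2)·7·(−1)·3 = 42 ≡ 9, so v_1 = 9^{−1} = 5 (mod 11).
  i = 2 (α = 10): (10−8)(10−1)(10−9)(10−5) = 2·9·1·5 = 90 ≡ 2, so v_2 = 2^{−1} = 6 (mod 11).
  i = 3 (α = 1): (1−8)(1−10)(1−9)(1−5) = (−7)·(−9)·(−8)·(−4) = 2016 ≡ 3, so v_3 = 3^{−1} = 4 (mod 11).
  i = 4 (α = 9): (9−8)(9−10)(9−1)(9−5) = 1·(−1)·8·4 = −32 ≡ 1, so v_4 = 1^{−1} = 1 (mod 11).
  i = 5 (α = 5): (5−8)(5−10)(5−1)(5−9) = (−3)·(−5)·4·(−4) = −240 ≡ 2, so v_5 = 2^{−1} = 6 (mod 11).
  v = [5, 6, 4, 1, 6].
Step 2: syndromes of r = [9, 6, 9, 2, 8] (all sums mod 11).
  S_0 = Σ v_i r_i = 5·9 + 6·6 + 4·9 + 1·2 + 6·8 = 167 ≡ 2.
  S_1 = Σ v_i α_i r_i = 5·8·9 + 6·10·6 + 4·1·9 + 1·9·2 + 6·5·8 = 1014 ≡ 2.
  α_i^2 mod 11 = [9, 1, 1, 4, 3].
  S_2 = Σ v_i α_i^2 r_i = 5·9·9 + 6·1·6 + 4·1·9 + 1·4·2 + 6·3·8 = 629 ≡ 2.
  S = (2, 2, 2) ≠ 0, so r is not a codeword (an error is present).
Step 3: locate the error. For a single error e at position i, S_ℓ = v_i·e·α_i^ℓ, so α_err = S_1/S_0.
  S_0^{−1} = 2^{−1} = 6 (mod 11), so α_err = 2·6 = 12 ≡ 1 = α_3. Error position i = 3.
  Consistency check: S_2/S_1 = 2·6 = 12 ≡ 1 = α_err ✓ (single-error assumption holds).
Step 4: error magnitude e = S_0/v_3 = S_0·∏_{j≠3}(α_3 − α_j) = 2·3 = 6 ≡ 6 (mod 11).
Step 5: correct position 3: c_3 = r_3 − e = 9 − 6 ≡ 3 (mod 11). Hence c = [9, 6, 3, 2, 8].
  Check: interpolating c through the α_i gives m(x) = 10 + 4·x (degree < 2) with m(α_i) = c_i for every i, so c is indeed a codeword.


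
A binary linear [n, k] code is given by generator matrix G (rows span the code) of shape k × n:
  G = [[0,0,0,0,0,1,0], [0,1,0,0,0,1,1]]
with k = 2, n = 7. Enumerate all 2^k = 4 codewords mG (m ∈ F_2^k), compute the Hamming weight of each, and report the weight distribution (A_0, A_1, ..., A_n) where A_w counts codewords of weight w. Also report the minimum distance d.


Weight distribution: A_0 = 1, A_1 = 1, A_2 = 1, A_3 = 1. Minimum distance d = 1.

Enumerate all 2^2 = 4 messages m ∈ F_2^2.
For each, compute codeword c = mG in F_2^7, then tally its weight.
  m = 00 → c = 0000000, weight = 0.
  m = 10 → c = 0000010, weight = 1.
  m = 01 → c = 0100011, weight = 3.
  m = 11 → c = 0100001, weight = 2.
Tally weights:
  weight 0: 1 codewords.
  weight 1: 1 codewords.
  weight 2: 1 codewords.
  weight 3: 1 codewords.
Minimum distance d = smallest w > 0 with A_w > 0 = 1.
Sanity: Σ A_w = 4 = 2^2 = 4 ✓.


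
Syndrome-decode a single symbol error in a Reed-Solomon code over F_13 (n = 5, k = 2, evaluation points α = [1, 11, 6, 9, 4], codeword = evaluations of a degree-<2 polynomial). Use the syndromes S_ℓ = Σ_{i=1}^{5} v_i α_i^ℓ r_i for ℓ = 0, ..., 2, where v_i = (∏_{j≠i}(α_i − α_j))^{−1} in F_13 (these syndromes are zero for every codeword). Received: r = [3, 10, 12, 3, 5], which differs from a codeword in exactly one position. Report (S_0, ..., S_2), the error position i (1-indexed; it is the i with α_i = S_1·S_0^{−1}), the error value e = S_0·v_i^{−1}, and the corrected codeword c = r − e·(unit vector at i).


S = (7, 7, 7), error at position 1, error magnitude e = 2, c = [1, 10, 12, 3, 5].

Step 1: column multipliers v_i = (∏_{j≠i}(α_i − α_j))^{−1} mod 13.
  i = 1 (α = 1): (1−11)(1−6)(1−9)(1−4) = (−10)·(−5)·(−8)·(−3) = 1200 ≡ 4, so v_1 = 4^{−1} = 10 (mod 13).
  i = 2 (α = 11): (11−1)(11−6)(11−9)(11−4) = 10·5·2·7 = 700 ≡ 11, so v_2 = 11^{−1} = 6 (mod 13).
  i = 3 (α = 6): (6−1)(6−11)(6−9)(6−4) = 5·(−5)·(−3)·2 = 150 ≡ 7, so v_3 = 7^{−1} = 2 (mod 13).
  i = 4 (α = 9): (9−1)(9−11)(9−6)(9−4) = 8·(−2)·3·5 = −240 ≡ 7, so v_4 = 7^{−1} = 2 (mod 13).
  i = 5 (α = 4): (4−1)(4−11)(4−6)(4−9) = 3·(−7)·(−2)·(−5) = −210 ≡ 11, so v_5 = 11^{−1} = 6 (mod 13).
  v = [10, 6, 2, 2, 6].
Step 2: syndromes of r = [3, 10, 12, 3, 5] (all sums mod 13).
  S_0 = Σ v_i r_i = 10·3 + 6·10 + 2·12 + 2·3 + 6·5 = 150 ≡ 7.
  S_1 = Σ v_i α_i r_i = 10·1·3 + 6·11·10 + 2·6·12 + 2·9·3 + 6·4·5 = 1008 ≡ 7.
  α_i^2 mod 13 = [1, 4, 10, 3, 3].
  S_2 = Σ v_i α_i^2 r_i = 10·1·3 + 6·4·10 + 2·10·12 + 2·3·3 + 6·3·5 = 618 ≡ 7.
  S = (7, 7, 7) ≠ 0, so r is not a codeword (an error is present).
Step 3: locate the error. For a single error e at position i, S_ℓ = v_i·e·α_i^ℓ, so α_err = S_1/S_0.
  S_0^{−1} = 7^{−1} = 2 (mod 13), so α_err = 7·2 = 14 ≡ 1 = α_1. Error position i = 1.
  Consistency check: S_2/S_1 = 7·2 = 14 ≡ 1 = α_err ✓ (single-error assumption holds).
Step 4: error magnitude e = S_0/v_1 = S_0·∏_{j≠1}(α_1 − α_j) = 7·4 = 28 ≡ 2 (mod 13).
Step 5: correct position 1: c_1 = r_1 − e = 3 − 2 ≡ 1 (mod 13). Hence c = [1, 10, 12, 3, 5].
  Check: interpolating c through the α_i gives m(x) = 4 + 10·x (degree < 2) with m(α_i) = c_i for every i, so c is indeed a codeword.


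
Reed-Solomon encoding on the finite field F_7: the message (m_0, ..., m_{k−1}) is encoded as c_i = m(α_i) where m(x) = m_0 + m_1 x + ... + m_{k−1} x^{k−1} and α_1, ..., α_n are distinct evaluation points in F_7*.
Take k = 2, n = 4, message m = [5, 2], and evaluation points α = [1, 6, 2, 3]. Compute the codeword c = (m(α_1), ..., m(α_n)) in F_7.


c = [0, 3, 2, 4]

Message polynomial: m(x) = 5 + 2·x (mod 7).
For each evaluation point α_i, compute m(α_i) mod 7:
  α_1 = 1: Horner steps 2 → 0, so m(1) = 0.
  α_2 = 6: Horner steps 2 → 3, so m(6) = 3.
  α_3 = 2: Horner steps 2 → 2, so m(2) = 2.
  α_4 = 3: Horner steps 2 → 4, so m(3) = 4.
Codeword c = [0, 3, 2, 4] ∈ F_7^4.


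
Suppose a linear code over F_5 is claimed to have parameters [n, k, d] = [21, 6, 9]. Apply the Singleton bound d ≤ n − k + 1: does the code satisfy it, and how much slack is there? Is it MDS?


Singleton RHS = n − k + 1 = 16, slack = 7, bound satisfied, not MDS.

Singleton bound: d ≤ n − k + 1.
Here n = 21, k = 6, so n − k + 1 = 16.
Given d = 9, check d ≤ 16: YES.
Slack = (n − k + 1) − d = 7.
The code is NOT MDS (slack = 7 > 0).
Description: the claimed parameters are [21, 6, 9]_5; such a code would be non-MDS.


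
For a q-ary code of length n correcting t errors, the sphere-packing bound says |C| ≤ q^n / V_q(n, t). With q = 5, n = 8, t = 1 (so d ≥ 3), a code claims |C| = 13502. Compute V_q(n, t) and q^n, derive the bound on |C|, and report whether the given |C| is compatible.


V_q(n, t) = 33, q^n = 390625, Hamming bound = 11837, |C| = 13502 > bound (violated).

Step 1: Compute V_q(n, t) = Σ_{j=0}^1 C(n, j) (q−1)^j.
  j = 0: C(8,0)·(4)^0 = 1·1 = 1.
  j = 1: C(8,1)·(4)^1 = 8·4 = 32.
  V_q(n, t) = 1 + 32 = 33.
Step 2: q^n = 5^8 = 390625.
Step 3: Hamming bound ⌊q^n / V_q(n,t)⌋ = ⌊390625/33⌋ = 11837.
Step 4: Compare |C| = 13502 to 11837: violated.
The claimed |C| lies above the Hamming bound, so no 5-ary code of length 8 with d ≥ 3 can have 13502 codewords.


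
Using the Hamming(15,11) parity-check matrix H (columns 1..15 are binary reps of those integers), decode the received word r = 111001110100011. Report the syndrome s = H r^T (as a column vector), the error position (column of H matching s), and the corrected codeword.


s = (0, 0, 1, 0)^T, error position = 2, corrected codeword c = 101001110100011

Compute s = H r^T mod 2 one row at a time:
  s_1 = 1 + 0 + 1 + 0 + 0 + 0 + 1 + 1 = 4 ≡ 0 (mod 2).
  s_2 = 0 + 0 + 1 + 1 + 0 + 0 + 1 + 1 = 4 ≡ 0 (mod 2).
  s_3 = 1 + 1 + 1 + 1 + 1 + 0 + 1 + 1 = 7 ≡ 1 (mod 2).
  s_4 = 1 + 1 + 0 + 1 + 0 + 0 + 0 + 1 = 4 ≡ 0 (mod 2).
s = (0, 0, 1, 0)^T — this equals column 2 of H (binary 0010), so error is at position 2.
Correct: flip bit 2 of r = 111001110100011 to get c = 101001110100011.


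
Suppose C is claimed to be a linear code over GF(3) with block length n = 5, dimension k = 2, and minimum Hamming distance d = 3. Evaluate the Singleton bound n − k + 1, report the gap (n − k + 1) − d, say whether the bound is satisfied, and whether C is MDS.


Singleton RHS = n − k + 1 = 4, slack = 1, bound satisfied, not MDS.

Singleton bound: d ≤ n − k + 1.
Here n = 5, k = 2, so n − k + 1 = 4.
Given d = 3, check d ≤ 4: YES.
Slack = (n − k + 1) − d = 1.
The code is NOT MDS (slack = 1 > 0).
Description: the claimed parameters are [5, 2, 3]_3; such a code would be non-MDS.


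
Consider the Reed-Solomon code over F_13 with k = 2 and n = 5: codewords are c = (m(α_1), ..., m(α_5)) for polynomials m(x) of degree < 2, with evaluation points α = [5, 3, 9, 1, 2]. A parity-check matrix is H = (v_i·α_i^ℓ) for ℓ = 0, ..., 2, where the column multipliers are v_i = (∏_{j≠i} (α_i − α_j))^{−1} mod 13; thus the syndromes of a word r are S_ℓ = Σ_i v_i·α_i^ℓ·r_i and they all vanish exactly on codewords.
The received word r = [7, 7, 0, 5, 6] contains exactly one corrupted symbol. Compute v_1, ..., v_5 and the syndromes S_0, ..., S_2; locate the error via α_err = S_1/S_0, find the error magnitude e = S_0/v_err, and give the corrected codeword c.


S = (3, 2, 10), error at position 1, error magnitude e = 11, c = [9, 7, 0, 5, 6].

Step 1: column multipliers v_i = (∏_{j≠i}(α_i − α_j))^{−1} mod 13.
  i = 1 (α = 5): (5−3)(5−9)(5−1)(5−2) = 2·(−4)·4·3 = −96 ≡ 8, so v_1 = 8^{−1} = 5 (mod 13).
  i = 2 (α = 3): (3−5)(3−9)(3−1)(3−2) = (−2)·(−6)·2·1 = 24 ≡ 11, so v_2 = 11^{−1} = 6 (mod 13).
  i = 3 (α = 9): (9−5)(9−3)(9−1)(9−2) = 4·6·8·7 = 1344 ≡ 5, so v_3 = 5^{−1} = 8 (mod 13).
  i = 4 (α = 1): (1−5)(1−3)(1−9)(1−2) = (−4)·(−2)·(−8)·(−1) = 64 ≡ 12, so v_4 = 12^{−1} = 12 (mod 13).
  i = 5 (α = 2): (2−5)(2−3)(2−9)(2−1) = (−3)·(−1)·(−7)·1 = −21 ≡ 5, so v_5 = 5^{−1} = 8 (mod 13).
  v = [5, 6, 8, 12, 8].
Step 2: syndromes of r = [7, 7, 0, 5, 6] (all sums mod 13).
  S_0 = Σ v_i r_i = 5·7 + 6·7 + 8·0 + 12·5 + 8·6 = 185 ≡ 3.
  S_1 = Σ v_i α_i r_i = 5·5·7 + 6·3·7 + 8·9·0 + 12·1·5 + 8·2·6 = 457 ≡ 2.
  α_i^2 mod 13 = [12, 9, 3, 1, 4].
  S_2 = Σ v_i α_i^2 r_i = 5·12·7 + 6·9·7 + 8·3·0 + 12·1·5 + 8·4·6 = 1050 ≡ 10.
  S = (3, 2, 10) ≠ 0, so r is not a codeword (an error is present).
Step 3: locate the error. For a single error e at position i, S_ℓ = v_i·e·α_i^ℓ, so α_err = S_1/S_0.
  S_0^{−1} = 3^{−1} = 9 (mod 13), so α_err = 2·9 = 18 ≡ 5 = α_1. Error position i = 1.
  Consistency check: S_2/S_1 = 10·7 = 70 ≡ 5 = α_err ✓ (single-error assumption holds).
Step 4: error magnitude e = S_0/v_1 = S_0·∏_{j≠1}(α_1 − α_j) = 3·8 = 24 ≡ 11 (mod 13).
Step 5: correct position 1: c_1 = r_1 − e = 7 − 11 ≡ 9 (mod 13). Hence c = [9, 7, 0, 5, 6].
  Check: interpolating c through the α_i gives m(x) = 4 + 1·x (degree < 2) with m(α_i) = c_i for every i, so c is indeed a codeword.


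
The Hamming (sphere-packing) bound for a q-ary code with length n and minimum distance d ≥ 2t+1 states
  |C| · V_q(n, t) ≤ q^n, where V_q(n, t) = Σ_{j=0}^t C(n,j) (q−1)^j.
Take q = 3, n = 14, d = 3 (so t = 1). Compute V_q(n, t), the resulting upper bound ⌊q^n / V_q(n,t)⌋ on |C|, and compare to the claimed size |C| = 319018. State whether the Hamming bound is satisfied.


V_q(n, t) = 29, q^n = 4782969, Hamming bound = 164929, |C| = 319018 > bound (violated).

Step 1: Compute V_q(n, t) = Σ_{j=0}^1 C(n, j) (q−1)^j.
  j = 0: C(14,0)·(2)^0 = 1·1 = 1.
  j = 1: C(14,1)·(2)^1 = 14·2 = 28.
  V_q(n, t) = 1 + 28 = 29.
Step 2: q^n = 3^14 = 4782969.
Step 3: Hamming bound ⌊q^n / V_q(n,t)⌋ = ⌊4782969/29⌋ = 164929.
Step 4: Compare |C| = 319018 to 164929: violated.
The claimed |C| lies above the Hamming bound, so no 3-ary code of length 14 with d ≥ 3 can have 319018 codewords.


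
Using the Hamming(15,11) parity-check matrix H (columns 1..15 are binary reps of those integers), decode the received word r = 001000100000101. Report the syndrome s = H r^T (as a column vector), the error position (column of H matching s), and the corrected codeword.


s = (0, 1, 1, 0)^T, error position = 6, corrected codeword c = 001001100000101

Compute s = H r^T mod 2 one row at a time:
  s_1 = 0 + 0 + 0 + 0 + 0 + 1 + 0 + 1 = 2 ≡ 0 (mod 2).
  s_2 = 0 + 0 + 0 + 1 + 0 + 1 + 0 + 1 = 3 ≡ 1 (mod 2).
  s_3 = 0 + 1 + 0 + 1 + 0 + 0 + 0 + 1 = 3 ≡ 1 (mod 2).
  s_4 = 0 + 1 + 0 + 1 + 0 + 0 + 1 + 1 = 4 ≡ 0 (mod 2).
s = (0, 1, 1, 0)^T — this equals column 6 of H (binary 0110), so error is at position 6.
Correct: flip bit 6 of r = 001000100000101 to get c = 001001100000101.


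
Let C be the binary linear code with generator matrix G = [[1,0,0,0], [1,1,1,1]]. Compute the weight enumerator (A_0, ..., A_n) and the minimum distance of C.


Weight distribution: A_0 = 1, A_1 = 1, A_3 = 1, A_4 = 1. Minimum distance d = 1.

Enumerate all 2^2 = 4 messages m ∈ F_2^2.
For each, compute codeword c = mG in F_2^4, then tally its weight.
  m = 00 → c = 0000, weight = 0.
  m = 10 → c = 1000, weight = 1.
  m = 01 → c = 1111, weight = 4.
  m = 11 → c = 0111, weight = 3.
Tally weights:
  weight 0: 1 codewords.
  weight 1: 1 codewords.
  weight 3: 1 codewords.
  weight 4: 1 codewords.
Minimum distance d = smallest w > 0 with A_w > 0 = 1.
Sanity: Σ A_w = 4 = 2^2 = 4 ✓.


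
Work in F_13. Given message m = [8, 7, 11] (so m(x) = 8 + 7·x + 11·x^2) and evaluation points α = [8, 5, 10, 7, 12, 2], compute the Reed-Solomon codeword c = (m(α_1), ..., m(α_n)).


c = [1, 6, 8, 11, 12, 1]

Message polynomial: m(x) = 8 + 7·x + 11·x^2 (mod 13).
For each evaluation point α_i, compute m(α_i) mod 13:
  α_1 = 8: Horner steps 11 → 4 → 1, so m(8) = 1.
  α_2 = 5: Horner steps 11 → 10 → 6, so m(5) = 6.
  α_3 = 10: Horner steps 11 → 0 → 8, so m(10) = 8.
  α_4 = 7: Horner steps 11 → 6 → 11, so m(7) = 11.
  α_5 = 12: Horner steps 11 → 9 → 12, so m(12) = 12.
  α_6 = 2: Horner steps 11 → 3 → 1, so m(2) = 1.
Codeword c = [1, 6, 8, 11, 12, 1] ∈ F_13^6.


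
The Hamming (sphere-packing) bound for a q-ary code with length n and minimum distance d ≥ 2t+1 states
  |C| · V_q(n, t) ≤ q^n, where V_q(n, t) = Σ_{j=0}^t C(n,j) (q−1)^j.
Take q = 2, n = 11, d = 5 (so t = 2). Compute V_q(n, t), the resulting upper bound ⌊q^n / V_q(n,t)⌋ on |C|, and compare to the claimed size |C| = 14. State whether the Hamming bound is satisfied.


V_q(n, t) = 67, q^n = 2048, Hamming bound = 30, |C| = 14 ≤ bound (satisfied).

Step 1: Compute V_q(n, t) = Σ_{j=0}^2 C(n, j) (q−1)^j.
  j = 0: C(11,0)·(1)^0 = 1·1 = 1.
  j = 1: C(11,1)·(1)^1 = 11·1 = 11.
  j = 2: C(11,2)·(1)^2 = 55·1 = 55.
  V_q(n, t) = 1 + 11 + 55 = 67.
Step 2: q^n = 2^11 = 2048.
Step 3: Hamming bound ⌊q^n / V_q(n,t)⌋ = ⌊2048/67⌋ = 30.
Step 4: Compare |C| = 14 to 30: satisfied.
The claimed |C| lies below the Hamming bound.


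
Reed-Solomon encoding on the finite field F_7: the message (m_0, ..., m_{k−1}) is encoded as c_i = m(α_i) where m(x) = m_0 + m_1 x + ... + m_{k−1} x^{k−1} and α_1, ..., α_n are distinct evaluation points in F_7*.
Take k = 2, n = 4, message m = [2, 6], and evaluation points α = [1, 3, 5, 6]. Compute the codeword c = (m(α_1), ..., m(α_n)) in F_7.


c = [1, 6, 4, 3]

Message polynomial: m(x) = 2 + 6·x (mod 7).
For each evaluation point α_i, compute m(α_i) mod 7:
  α_1 = 1: Horner steps 6 → 1, so m(1) = 1.
  α_2 = 3: Horner steps 6 → 6, so m(3) = 6.
  α_3 = 5: Horner steps 6 → 4, so m(5) = 4.
  α_4 = 6: Horner steps 6 → 3, so m(6) = 3.
Codeword c = [1, 6, 4, 3] ∈ F_7^4.


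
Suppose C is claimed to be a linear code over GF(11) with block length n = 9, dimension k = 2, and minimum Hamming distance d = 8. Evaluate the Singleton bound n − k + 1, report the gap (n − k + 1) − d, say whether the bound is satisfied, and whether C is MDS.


Singleton RHS = n − k + 1 = 8, slack = 0, bound satisfied, MDS.

Singleton bound: d ≤ n − k + 1.
Here n = 9, k = 2, so n − k + 1 = 8.
Given d = 8, check d ≤ 8: YES.
Slack = (n − k + 1) − d = 0.
The code is MDS (slack = 0).
Description: the claimed parameters are [9, 2, 8]_11; such a code would be MDS (meets Singleton bound).


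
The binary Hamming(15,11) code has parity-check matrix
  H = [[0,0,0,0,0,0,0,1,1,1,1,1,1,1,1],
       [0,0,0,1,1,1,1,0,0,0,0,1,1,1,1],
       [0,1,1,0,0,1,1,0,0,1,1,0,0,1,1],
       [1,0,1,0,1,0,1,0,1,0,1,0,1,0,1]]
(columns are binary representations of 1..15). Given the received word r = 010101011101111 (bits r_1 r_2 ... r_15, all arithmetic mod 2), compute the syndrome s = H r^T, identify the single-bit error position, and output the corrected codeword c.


s = (1, 0, 1, 1)^T, error position = 11, corrected codeword c = 010101011111111

Compute s = H r^T mod 2 one row at a time:
  s_1 = 1 + 1 + 1 + 0 + 1 + 1 + 1 + 1 = 7 ≡ 1 (mod 2).
  s_2 = 1 + 0 + 1 + 0 + 1 + 1 + 1 + 1 = 6 ≡ 0 (mod 2).
  s_3 = 1 + 0 + 1 + 0 + 1 + 0 + 1 + 1 = 5 ≡ 1 (mod 2).
  s_4 = 0 + 0 + 0 + 0 + 1 + 0 + 1 + 1 = 3 ≡ 1 (mod 2).
s = (1, 0, 1, 1)^T — this equals column 11 of H (binary 1011), so error is at position 11.
Correct: flip bit 11 of r = 010101011101111 to get c = 010101011111111.


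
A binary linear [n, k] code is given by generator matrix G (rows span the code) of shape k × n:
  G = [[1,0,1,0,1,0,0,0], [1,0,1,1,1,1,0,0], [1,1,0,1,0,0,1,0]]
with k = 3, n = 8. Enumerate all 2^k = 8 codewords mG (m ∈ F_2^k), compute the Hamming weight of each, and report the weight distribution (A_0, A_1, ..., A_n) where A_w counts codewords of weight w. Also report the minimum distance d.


Weight distribution: A_0 = 1, A_2 = 1, A_3 = 1, A_4 = 2, A_5 = 3. Minimum distance d = 2.

Enumerate all 2^3 = 8 messages m ∈ F_2^3.
For each, compute codeword c = mG in F_2^8, then tally its weight.
  m = 000 → c = 00000000, weight = 0.
  m = 100 → c = 10101000, weight = 3.
  m = 010 → c = 10111100, weight = 5.
  m = 110 → c = 00010100, weight = 2.
  m = 001 → c = 11010010, weight = 4.
  m = 101 → c = 01111010, weight = 5.
  m = 011 → c = 01101110, weight = 5.
  m = 111 → c = 11000110, weight = 4.
Tally weights:
  weight 0: 1 codewords.
  weight 2: 1 codewords.
  weight 3: 1 codewords.
  weight 4: 2 codewords.
  weight 5: 3 codewords.
Minimum distance d = smallest w > 0 with A_w > 0 = 2.
Sanity: Σ A_w = 8 = 2^3 = 8 ✓.


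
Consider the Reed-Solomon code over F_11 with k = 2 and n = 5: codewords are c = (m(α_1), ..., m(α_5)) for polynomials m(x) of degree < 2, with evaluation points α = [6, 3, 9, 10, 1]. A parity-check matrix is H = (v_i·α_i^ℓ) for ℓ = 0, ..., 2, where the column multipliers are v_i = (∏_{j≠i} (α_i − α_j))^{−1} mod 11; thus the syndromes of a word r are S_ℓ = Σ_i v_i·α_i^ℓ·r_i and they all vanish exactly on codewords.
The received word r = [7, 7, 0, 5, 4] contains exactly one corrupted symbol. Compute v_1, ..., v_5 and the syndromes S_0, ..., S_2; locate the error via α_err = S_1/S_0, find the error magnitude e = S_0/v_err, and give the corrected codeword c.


S = (4, 1, 3), error at position 2, error magnitude e = 4, c = [7, 3, 0, 5, 4].

Step 1: column multipliers v_i = (∏_{j≠i}(α_i − α_j))^{−1} mod 11.
  i = 1 (α = 6): (6−3)(6−9)(6−10)(6−1) = 3·(−3)·(−4)·5 = 180 ≡ 4, so v_1 = 4^{−1} = 3 (mod 11).
  i = 2 (α = 3): (3−6)(3−9)(3−10)(3−1) = (−3)·(−6)·(−7)·2 = −252 ≡ 1, so v_2 = 1^{−1} = 1 (mod 11).
  i = 3 (α = 9): (9−6)(9−3)(9−10)(9−1) = 3·6·(−1)·8 = −144 ≡ 10, so v_3 = 10^{−1} = 10 (mod 11).
  i = 4 (α = 10): (10−6)(10−3)(10−9)(10−1) = 4·7·1·9 = 252 ≡ 10, so v_4 = 10^{−1} = 10 (mod 11).
  i = 5 (α = 1): (1−6)(1−3)(1−9)(1−10) = (−5)·(−2)·(−8)·(−9) = 720 ≡ 5, so v_5 = 5^{−1} = 9 (mod 11).
  v = [3, 1, 10, 10, 9].
Step 2: syndromes of r = [7, 7, 0, 5, 4] (all sums mod 11).
  S_0 = Σ v_i r_i = 3·7 + 1·7 + 10·0 + 10·5 + 9·4 = 114 ≡ 4.
  S_1 = Σ v_i α_i r_i = 3·6·7 + 1·3·7 + 10·9·0 + 10·10·5 + 9·1·4 = 683 ≡ 1.
  α_i^2 mod 11 = [3, 9, 4, 1, 1].
  S_2 = Σ v_i α_i^2 r_i = 3·3·7 + 1·9·7 + 10·4·0 + 10·1·5 + 9·1·4 = 212 ≡ 3.
  S = (4, 1, 3) ≠ 0, so r is not a codeword (an error is present).
Step 3: locate the error. For a single error e at position i, S_ℓ = v_i·e·α_i^ℓ, so α_err = S_1/S_0.
  S_0^{−1} = 4^{−1} = 3 (mod 11), so α_err = 1·3 = 3 ≡ 3 = α_2. Error position i = 2.
  Consistency check: S_2/S_1 = 3·1 = 3 ≡ 3 = α_err ✓ (single-error assumption holds).
Step 4: error magnitude e = S_0/v_2 = S_0·∏_{j≠2}(α_2 − α_j) = 4·1 = 4 ≡ 4 (mod 11).
Step 5: correct position 2: c_2 = r_2 − e = 7 − 4 ≡ 3 (mod 11). Hence c = [7, 3, 0, 5, 4].
  Check: interpolating c through the α_i gives m(x) = 10 + 5·x (degree < 2) with m(α_i) = c_i for every i, so c is indeed a codeword.


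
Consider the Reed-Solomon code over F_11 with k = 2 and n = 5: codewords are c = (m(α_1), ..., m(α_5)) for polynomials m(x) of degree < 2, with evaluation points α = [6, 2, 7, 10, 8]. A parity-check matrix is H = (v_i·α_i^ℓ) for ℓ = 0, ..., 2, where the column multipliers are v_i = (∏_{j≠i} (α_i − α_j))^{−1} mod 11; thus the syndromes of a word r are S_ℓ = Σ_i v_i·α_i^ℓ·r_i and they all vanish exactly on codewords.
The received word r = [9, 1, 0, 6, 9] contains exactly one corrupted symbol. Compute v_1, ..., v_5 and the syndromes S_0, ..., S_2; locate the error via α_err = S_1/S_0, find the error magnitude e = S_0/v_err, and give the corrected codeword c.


S = (2, 5, 7), error at position 5, error magnitude e = 7, c = [9, 1, 0, 6, 2].

Step 1: column multipliers v_i = (∏_{j≠i}(α_i − α_j))^{−1} mod 11.
  i = 1 (α = 6): (6−2)(6−7)(6−10)(6−8) = 4·(−1)·(−4)·(−2) = −32 ≡ 1, so v_1 = 1^{−1} = 1 (mod 11).
  i = 2 (α = 2): (2−6)(2−7)(2−10)(2−8) = (−4)·(−5)·(−8)·(−6) = 960 ≡ 3, so v_2 = 3^{−1} = 4 (mod 11).
  i = 3 (α = 7): (7−6)(7−2)(7−10)(7−8) = 1·5·(−3)·(−1) = 15 ≡ 4, so v_3 = 4^{−1} = 3 (mod 11).
  i = 4 (α = 10): (10−6)(10−2)(10−7)(10−8) = 4·8·3·2 = 192 ≡ 5, so v_4 = 5^{−1} = 9 (mod 11).
  i = 5 (α = 8): (8−6)(8−2)(8−7)(8−10) = 2·6·1·(−2) = −24 ≡ 9, so v_5 = 9^{−1} = 5 (mod 11).
  v = [1, 4, 3, 9, 5].
Step 2: syndromes of r = [9, 1, 0, 6, 9] (all sums mod 11).
  S_0 = Σ v_i r_i = 1·9 + 4·1 + 3·0 + 9·6 + 5·9 = 112 ≡ 2.
  S_1 = Σ v_i α_i r_i = 1·6·9 + 4·2·1 + 3·7·0 + 9·10·6 + 5·8·9 = 962 ≡ 5.
  α_i^2 mod 11 = [3, 4, 5, 1, 9].
  S_2 = Σ v_i α_i^2 r_i = 1·3·9 + 4·4·1 + 3·5·0 + 9·1·6 + 5·9·9 = 502 ≡ 7.
  S = (2, 5, 7) ≠ 0, so r is not a codeword (an error is present).
Step 3: locate the error. For a single error e at position i, S_ℓ = v_i·e·α_i^ℓ, so α_err = S_1/S_0.
  S_0^{−1} = 2^{−1} = 6 (mod 11), so α_err = 5·6 = 30 ≡ 8 = α_5. Error position i = 5.
  Consistency check: S_2/S_1 = 7·9 = 63 ≡ 8 = α_err ✓ (single-error assumption holds).
Step 4: error magnitude e = S_0/v_5 = S_0·∏_{j≠5}(α_5 − α_j) = 2·9 = 18 ≡ 7 (mod 11).
Step 5: correct position 5: c_5 = r_5 − e = 9 − 7 ≡ 2 (mod 11). Hence c = [9, 1, 0, 6, 2].
  Check: interpolating c through the α_i gives m(x) = 8 + 2·x (degree < 2) with m(α_i) = c_i for every i, so c is indeed a codeword.


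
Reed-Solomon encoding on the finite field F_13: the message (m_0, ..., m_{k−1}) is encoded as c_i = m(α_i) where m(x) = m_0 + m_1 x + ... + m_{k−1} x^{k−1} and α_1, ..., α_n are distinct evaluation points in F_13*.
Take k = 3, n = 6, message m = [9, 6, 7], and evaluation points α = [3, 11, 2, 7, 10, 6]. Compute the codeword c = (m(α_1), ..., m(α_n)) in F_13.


c = [12, 12, 10, 4, 2, 11]

Message polynomial: m(x) = 9 + 6·x + 7·x^2 (mod 13).
For each evaluation point α_i, compute m(α_i) mod 13:
  α_1 = 3: Horner steps 7 → 1 → 12, so m(3) = 12.
  α_2 = 11: Horner steps 7 → 5 → 12, so m(11) = 12.
  α_3 = 2: Horner steps 7 → 7 → 10, so m(2) = 10.
  α_4 = 7: Horner steps 7 → 3 → 4, so m(7) = 4.
  α_5 = 10: Horner steps 7 → 11 → 2, so m(10) = 2.
  α_6 = 6: Horner steps 7 → 9 → 11, so m(6) = 11.
Codeword c = [12, 12, 10, 4, 2, 11] ∈ F_13^6.


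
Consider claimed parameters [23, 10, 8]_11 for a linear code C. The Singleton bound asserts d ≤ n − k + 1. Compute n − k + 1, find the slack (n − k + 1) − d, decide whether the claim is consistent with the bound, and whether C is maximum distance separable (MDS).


Singleton RHS = n − k + 1 = 14, slack = 6, bound satisfied, not MDS.

Singleton bound: d ≤ n − k + 1.
Here n = 23, k = 10, so n − k + 1 = 14.
Given d = 8, check d ≤ 14: YES.
Slack = (n − k + 1) − d = 6.
The code is NOT MDS (slack = 6 > 0).
Description: the claimed parameters are [23, 10, 8]_11; such a code would be non-MDS.


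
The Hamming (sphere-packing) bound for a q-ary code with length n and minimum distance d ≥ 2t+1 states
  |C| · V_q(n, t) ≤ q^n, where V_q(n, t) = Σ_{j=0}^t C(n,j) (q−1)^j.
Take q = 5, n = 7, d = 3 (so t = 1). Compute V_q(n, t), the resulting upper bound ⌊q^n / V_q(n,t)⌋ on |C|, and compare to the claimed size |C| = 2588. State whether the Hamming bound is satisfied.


V_q(n, t) = 29, q^n = 78125, Hamming bound = 2693, |C| = 2588 ≤ bound (satisfied).

Step 1: Compute V_q(n, t) = Σ_{j=0}^1 C(n, j) (q−1)^j.
  j = 0: C(7,0)·(4)^0 = 1·1 = 1.
  j = 1: C(7,1)·(4)^1 = 7·4 = 28.
  V_q(n, t) = 1 + 28 = 29.
Step 2: q^n = 5^7 = 78125.
Step 3: Hamming bound ⌊q^n / V_q(n,t)⌋ = ⌊78125/29⌋ = 2693.
Step 4: Compare |C| = 2588 to 2693: satisfied.
The claimed |C| lies below the Hamming bound.


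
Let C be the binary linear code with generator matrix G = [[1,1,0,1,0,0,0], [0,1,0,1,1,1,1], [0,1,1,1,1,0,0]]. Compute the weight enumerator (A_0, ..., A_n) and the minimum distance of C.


Weight distribution: A_0 = 1, A_3 = 3, A_4 = 2, A_5 = 1, A_6 = 1. Minimum distance d = 3.

Enumerate all 2^3 = 8 messages m ∈ F_2^3.
For each, compute codeword c = mG in F_2^7, then tally its weight.
  m = 000 → c = 0000000, weight = 0.
  m = 100 → c = 1101000, weight = 3.
  m = 010 → c = 0101111, weight = 5.
  m = 110 → c = 1000111, weight = 4.
  m = 001 → c = 0111100, weight = 4.
  m = 101 → c = 1010100, weight = 3.
  m = 011 → c = 0010011, weight = 3.
  m = 111 → c = 1111011, weight = 6.
Tally weights:
  weight 0: 1 codewords.
  weight 3: 3 codewords.
  weight 4: 2 codewords.
  weight 5: 1 codewords.
  weight 6: 1 codewords.
Minimum distance d = smallest w > 0 with A_w > 0 = 3.
Sanity: Σ A_w = 8 = 2^3 = 8 ✓.
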